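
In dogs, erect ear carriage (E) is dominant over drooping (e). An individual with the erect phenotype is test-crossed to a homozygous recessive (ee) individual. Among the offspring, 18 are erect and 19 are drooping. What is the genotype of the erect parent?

Test cross: ? × ee
Offspring: 18 erect, 19 drooping — approximately 1:1.
A 1:1 ratio in a test cross indicates the unknown parent is heterozygous (Ee).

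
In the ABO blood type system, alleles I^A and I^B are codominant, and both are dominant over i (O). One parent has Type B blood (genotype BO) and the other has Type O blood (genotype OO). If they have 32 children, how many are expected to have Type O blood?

Cross: BO × OO
Possible offspring genotypes: 2 BO, 2 OO
Blood type counts: 2 Type B, 2 Type O
Probability of Type O: 2/4 = 1/2
Expected count = 1/2 × 32 = 16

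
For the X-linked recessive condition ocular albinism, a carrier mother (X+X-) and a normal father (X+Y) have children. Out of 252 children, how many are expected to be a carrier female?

Cross: X+X- × X+Y
Offspring: 1 X+X+, 1 X+Y, 1 X+X-, 1 X-Y
Probability of a carrier female: 1/4
Expected count = 1/4 × 252 = 63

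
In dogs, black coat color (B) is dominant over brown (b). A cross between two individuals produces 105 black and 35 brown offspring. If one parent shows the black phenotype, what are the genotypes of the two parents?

Observed offspring: 105 black, 35 brown
The observed ratio simplifies to 3:1. Brown (bb) offspring appear, so each parent must contribute one b allele. The parent stated to show black carries B, so it is Bb. The other parent is then either Bb or bb: Bb × bb would give a 1:1 split, whereas Bb × Bb gives 3:1 — matching the data. So both parents are heterozygous (Bb × Bb).
Parent genotypes: Bb × Bb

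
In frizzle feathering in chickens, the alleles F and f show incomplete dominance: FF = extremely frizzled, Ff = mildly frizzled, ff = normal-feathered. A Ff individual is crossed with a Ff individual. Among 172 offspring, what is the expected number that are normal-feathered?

Punnett square for Ff × Ff:
Offspring genotypes: 1 FF, 2 Ff, 1 ff
Phenotype counts: 1 extremely frizzled, 2 mildly frizzled, 1 normal-feathered
normal-feathered: 1 out of 4 → fraction 1/4
Expected count = 1/4 × 172 = 43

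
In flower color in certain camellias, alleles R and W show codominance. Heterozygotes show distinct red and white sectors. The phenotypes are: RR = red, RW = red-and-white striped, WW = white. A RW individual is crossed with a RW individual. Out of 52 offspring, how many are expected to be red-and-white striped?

Punnett square for RW × RW:
Offspring genotypes: 1 RR, 2 RW, 1 WW
Phenotype counts: 1 red, 2 red-and-white striped, 1 white
red-and-white striped: 2 out of 4 → fraction 1/2
Expected count = 1/2 × 52 = 26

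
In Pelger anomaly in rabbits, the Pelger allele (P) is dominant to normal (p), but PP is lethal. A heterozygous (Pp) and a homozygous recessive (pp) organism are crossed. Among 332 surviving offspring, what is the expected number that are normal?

Cross: Pp × pp
Punnett square offspring (before lethality): 2 Pp, 2 pp
No PP offspring are produced in this cross.
normal: 2 out of 4 → fraction 1/2
Expected count = 1/2 × 332 = 166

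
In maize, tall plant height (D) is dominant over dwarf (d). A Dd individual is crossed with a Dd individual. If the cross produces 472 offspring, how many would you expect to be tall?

Punnett square for Dd × Dd:
Offspring genotypes: 1 DD, 2 Dd, 1 dd
tall: 3, dwarf: 1
tall: 3 out of 4 → fraction 3/4
Expected count = 3/4 × 472 = 354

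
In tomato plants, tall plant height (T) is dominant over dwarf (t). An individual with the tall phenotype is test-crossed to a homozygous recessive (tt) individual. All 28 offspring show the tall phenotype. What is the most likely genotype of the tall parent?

Test cross: ? × tt
All offspring are tall.
If the unknown parent were heterozygous (Tt), about half of 28 offspring would be dwarf; none are. The unknown parent is most likely homozygous dominant (TT).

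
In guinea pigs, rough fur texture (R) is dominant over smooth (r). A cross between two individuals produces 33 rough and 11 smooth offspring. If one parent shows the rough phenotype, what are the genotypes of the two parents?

Observed offspring: 33 rough, 11 smooth
The observed ratio simplifies to 3:1. Smooth (rr) offspring appear, so each parent must contribute one r allele. The parent stated to show rough carries R, so it is Rr. The other parent is then either Rr or rr: Rr × rr would give a 1:1 split, whereas Rr × Rr gives 3:1 — matching the data. So both parents are heterozygous (Rr × Rr).
Parent genotypes: Rr × Rr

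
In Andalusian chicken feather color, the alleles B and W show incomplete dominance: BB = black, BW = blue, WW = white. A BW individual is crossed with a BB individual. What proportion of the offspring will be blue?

Punnett square for BW × BB:
Offspring genotypes: 2 BB, 2 BW
Phenotype counts: 2 black, 2 blue
blue: 2 out of 4
Probability: 2/4 = 1/2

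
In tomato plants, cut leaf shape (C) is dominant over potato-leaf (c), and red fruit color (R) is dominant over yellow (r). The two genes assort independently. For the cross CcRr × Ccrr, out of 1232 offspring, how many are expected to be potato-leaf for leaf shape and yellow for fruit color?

Dihybrid cross CcRr × Ccrr — consider each gene separately:
leaf shape: Cc × Cc → 1 CC, 2 Cc, 1 cc → 3 C_ : 1 cc (out of 4)
fruit color: Rr × rr → 2 Rr, 2 rr → 2 R_ : 2 rr (out of 4)
Looking for: potato-leaf (cc) and yellow (rr)
P(potato-leaf) = 1/4, P(yellow) = 2/4
P(both) = 1/4 × 2/4 = 2/16 = 1/8
Expected count = 1/8 × 1232 = 154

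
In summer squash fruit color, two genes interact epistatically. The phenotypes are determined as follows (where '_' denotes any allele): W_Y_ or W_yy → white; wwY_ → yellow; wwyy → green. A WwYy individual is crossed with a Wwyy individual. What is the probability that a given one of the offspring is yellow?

Cross: WwYy × Wwyy — consider each gene separately:
W gene: Ww × Ww → 1 WW, 2 Ww, 1 ww → 3 W_ : 1 ww (out of 4)
Y gene: Yy × yy → 2 Yy, 2 yy → 2 Y_ : 2 yy (out of 4)
Genotype classes (out of 4 × 4 = 16): W_Y_ = 3×2 = 6; W_yy = 3×2 = 6; wwY_ = 1×2 = 2; wwyy = 1×2 = 2
Apply the phenotype rules: W_Y_ (6) + W_yy (6) → white; wwY_ (2) → yellow; wwyy (2) → green
Phenotype counts (out of 16): 12 white, 2 yellow, 2 green
yellow: 2 out of 16
Probability: 2/16 = 1/8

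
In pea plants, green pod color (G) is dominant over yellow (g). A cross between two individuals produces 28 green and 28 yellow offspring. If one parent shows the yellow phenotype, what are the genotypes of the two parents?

Observed offspring: 28 green, 28 yellow
The observed ratio simplifies to 1:1. One parent shows yellow, so its genotype must be gg. A 1:1 offspring split requires the other parent to be heterozygous (Gg).
Parent genotypes: gg × Gg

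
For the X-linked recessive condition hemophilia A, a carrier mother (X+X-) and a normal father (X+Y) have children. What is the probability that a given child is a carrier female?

Cross: X+X- × X+Y
Offspring: 1 X+X+, 1 X+Y, 1 X+X-, 1 X-Y
Probability of a carrier female: 1/4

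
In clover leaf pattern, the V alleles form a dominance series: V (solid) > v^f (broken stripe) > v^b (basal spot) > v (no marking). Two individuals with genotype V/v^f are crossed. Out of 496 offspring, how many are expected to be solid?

Cross: V/v^f × V/v^f
Allele dominance: V > v^f > v^b > v
Offspring genotypes: 1 V/V, 2 V/v^f, 1 v^f/v^f
Phenotype counts: 3 solid, 1 broken stripe
solid: 3 out of 4 → fraction 3/4
Expected count = 3/4 × 496 = 372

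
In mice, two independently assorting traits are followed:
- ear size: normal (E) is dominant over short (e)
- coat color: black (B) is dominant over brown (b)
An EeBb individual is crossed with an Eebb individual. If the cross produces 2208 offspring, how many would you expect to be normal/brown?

Dihybrid cross EeBb × Eebb — consider each gene separately:
ear size: Ee × Ee → 1 EE, 2 Ee, 1 ee → 3 E_ : 1 ee (out of 4)
coat color: Bb × bb → 2 Bb, 2 bb → 2 B_ : 2 bb (out of 4)
Combine (counts out of 4 × 4 = 16): normal/black (E_B_) = 3×2 = 6; normal/brown (E_bb) = 3×2 = 6; short/black (eeB_) = 1×2 = 2; short/brown (eebb) = 1×2 = 2
Phenotype counts (out of 16): 6 normal/black, 6 normal/brown, 2 short/black, 2 short/brown
normal/brown: 6 out of 16 → fraction 3/8
Expected count = 3/8 × 2208 = 828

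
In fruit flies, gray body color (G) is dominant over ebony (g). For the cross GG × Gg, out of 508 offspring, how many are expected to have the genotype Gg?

Punnett square for GG × Gg:
Offspring genotypes: 2 GG, 2 Gg
Total offspring: 4
Count with target: 2
Probability: 2/4 = 1/2
Expected count = 1/2 × 508 = 254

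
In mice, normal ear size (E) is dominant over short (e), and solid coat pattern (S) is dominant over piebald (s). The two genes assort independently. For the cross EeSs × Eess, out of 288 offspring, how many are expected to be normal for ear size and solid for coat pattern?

Dihybrid cross EeSs × Eess — consider each gene separately:
ear size: Ee × Ee → 1 EE, 2 Ee, 1 ee → 3 E_ : 1 ee (out of 4)
coat pattern: Ss × ss → 2 Ss, 2 ss → 2 S_ : 2 ss (out of 4)
Looking for: normal (E_) and solid (S_)
P(normal) = 3/4, P(solid) = 2/4
P(both) = 3/4 × 2/4 = 6/16 = 3/8
Expected count = 3/8 × 288 = 108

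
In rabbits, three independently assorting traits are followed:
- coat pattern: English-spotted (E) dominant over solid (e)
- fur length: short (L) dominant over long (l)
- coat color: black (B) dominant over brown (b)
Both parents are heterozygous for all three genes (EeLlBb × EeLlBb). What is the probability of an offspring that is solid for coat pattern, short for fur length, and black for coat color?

Trihybrid cross: EeLlBb × EeLlBb
Each trait segregates independently with a 3:1 phenotypic ratio, so each gene contributes 3/4 (dominant) or 1/4 (recessive).
Target: solid (coat pattern), short (fur length), black (coat color)
Probability = product of independent per-trait probabilities
= 1/4 × 3/4 × 3/4 = 9/64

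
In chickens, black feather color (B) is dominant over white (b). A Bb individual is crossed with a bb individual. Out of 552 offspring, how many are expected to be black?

Punnett square for Bb × bb:
Offspring genotypes: 2 Bb, 2 bb
black: 2, white: 2
black: 2 out of 4 → fraction 1/2
Expected count = 1/2 × 552 = 276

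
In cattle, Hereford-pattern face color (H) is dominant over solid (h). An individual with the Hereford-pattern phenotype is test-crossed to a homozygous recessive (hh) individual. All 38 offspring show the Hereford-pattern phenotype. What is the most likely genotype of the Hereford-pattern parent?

Test cross: ? × hh
All offspring are Hereford-pattern.
If the unknown parent were heterozygous (Hh), about half of 38 offspring would be solid; none are. The unknown parent is most likely homozygous dominant (HH).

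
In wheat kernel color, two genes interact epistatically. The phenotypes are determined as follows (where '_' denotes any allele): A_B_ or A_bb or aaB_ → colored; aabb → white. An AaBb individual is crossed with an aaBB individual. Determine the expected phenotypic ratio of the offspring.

Cross: AaBb × aaBB — consider each gene separately:
A gene: Aa × aa → 2 Aa, 2 aa → 2 A_ : 2 aa (out of 4)
B gene: Bb × BB → 2 BB, 2 Bb → 4 B_ (out of 4)
Genotype classes (out of 4 × 4 = 16): A_B_ = 2×4 = 8; aaB_ = 2×4 = 8
Apply the phenotype rules: A_B_ (8) + aaB_ (8) → colored
Phenotype counts (out of 16): 16 colored
Ratio: all colored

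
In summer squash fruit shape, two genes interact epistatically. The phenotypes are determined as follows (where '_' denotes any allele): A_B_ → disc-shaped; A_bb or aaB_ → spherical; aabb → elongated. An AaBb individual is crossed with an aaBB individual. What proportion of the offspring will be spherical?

Cross: AaBb × aaBB — consider each gene separately:
A gene: Aa × aa → 2 Aa, 2 aa → 2 A_ : 2 aa (out of 4)
B gene: Bb × BB → 2 BB, 2 Bb → 4 B_ (out of 4)
Genotype classes (out of 4 × 4 = 16): A_B_ = 2×4 = 8; aaB_ = 2×4 = 8
Apply the phenotype rules: A_B_ (8) → disc-shaped; aaB_ (8) → spherical
Phenotype counts (out of 16): 8 disc-shaped, 8 spherical
spherical: 8 out of 16
Probability: 8/16 = 1/2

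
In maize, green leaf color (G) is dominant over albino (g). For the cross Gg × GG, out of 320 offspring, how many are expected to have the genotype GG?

Punnett square for Gg × GG:
Offspring genotypes: 2 GG, 2 Gg
Total offspring: 4
Count with target: 2
Probability: 2/4 = 1/2
Expected count = 1/2 × 320 = 160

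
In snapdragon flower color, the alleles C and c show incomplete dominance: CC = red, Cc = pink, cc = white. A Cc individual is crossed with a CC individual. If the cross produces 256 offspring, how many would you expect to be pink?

Punnett square for Cc × CC:
Offspring genotypes: 2 CC, 2 Cc
Phenotype counts: 2 red, 2 pink
pink: 2 out of 4 → fraction 1/2
Expected count = 1/2 × 256 = 128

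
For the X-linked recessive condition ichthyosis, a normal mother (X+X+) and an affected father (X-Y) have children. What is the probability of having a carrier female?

Cross: X+X+ × X-Y
Offspring: 2 X+X-, 2 X+Y
Probability of a carrier female: 2/4 = 1/2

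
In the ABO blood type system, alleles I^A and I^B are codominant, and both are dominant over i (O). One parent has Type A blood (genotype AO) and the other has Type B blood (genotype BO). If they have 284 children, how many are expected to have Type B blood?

Cross: AO × BO
Possible offspring genotypes: 1 AB, 1 AO, 1 BO, 1 OO
Blood type counts: 1 Type AB, 1 Type A, 1 Type B, 1 Type O
Probability of Type B: 1/4
Expected count = 1/4 × 284 = 71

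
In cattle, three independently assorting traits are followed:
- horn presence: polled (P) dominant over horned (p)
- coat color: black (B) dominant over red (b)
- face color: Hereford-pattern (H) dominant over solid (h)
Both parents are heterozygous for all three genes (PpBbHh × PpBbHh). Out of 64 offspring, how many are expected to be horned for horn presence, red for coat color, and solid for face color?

Trihybrid cross: PpBbHh × PpBbHh
Each trait segregates independently with a 3:1 phenotypic ratio, so each gene contributes 3/4 (dominant) or 1/4 (recessive).
Target: horned (horn presence), red (coat color), solid (face color)
Probability = product of independent per-trait probabilities
= 1/4 × 1/4 × 1/4 = 1/64
Expected count = 1/64 × 64 = 1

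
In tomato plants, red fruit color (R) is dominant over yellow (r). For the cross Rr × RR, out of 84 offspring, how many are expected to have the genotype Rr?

Punnett square for Rr × RR:
Offspring genotypes: 2 RR, 2 Rr
Total offspring: 4
Count with target: 2
Probability: 2/4 = 1/2
Expected count = 1/2 × 84 = 42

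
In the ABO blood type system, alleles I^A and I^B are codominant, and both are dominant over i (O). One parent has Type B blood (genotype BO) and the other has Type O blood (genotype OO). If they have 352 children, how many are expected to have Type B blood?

Cross: BO × OO
Possible offspring genotypes: 2 BO, 2 OO
Blood type counts: 2 Type B, 2 Type O
Probability of Type B: 2/4 = 1/2
Expected count = 1/2 × 352 = 176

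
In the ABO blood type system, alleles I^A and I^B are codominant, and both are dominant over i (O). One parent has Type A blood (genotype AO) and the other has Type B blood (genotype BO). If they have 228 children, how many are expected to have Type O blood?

Cross: AO × BO
Possible offspring genotypes: 1 AB, 1 AO, 1 BO, 1 OO
Blood type counts: 1 Type AB, 1 Type A, 1 Type B, 1 Type O
Probability of Type O: 1/4
Expected count = 1/4 × 228 = 57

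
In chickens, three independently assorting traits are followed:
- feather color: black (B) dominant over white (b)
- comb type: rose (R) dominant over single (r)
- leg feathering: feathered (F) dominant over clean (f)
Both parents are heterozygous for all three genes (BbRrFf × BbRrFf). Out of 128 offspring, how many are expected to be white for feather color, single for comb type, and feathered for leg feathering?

Trihybrid cross: BbRrFf × BbRrFf
Each trait segregates independently with a 3:1 phenotypic ratio, so each gene contributes 3/4 (dominant) or 1/4 (recessive).
Target: white (feather color), single (comb type), feathered (leg feathering)
Probability = product of independent per-trait probabilities
= 1/4 × 1/4 × 3/4 = 3/64
Expected count = 3/64 × 128 = 6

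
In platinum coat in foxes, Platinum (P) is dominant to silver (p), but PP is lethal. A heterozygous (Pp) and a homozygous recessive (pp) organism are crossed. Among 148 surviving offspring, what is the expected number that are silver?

Cross: Pp × pp
Punnett square offspring (before lethality): 2 Pp, 2 pp
No PP offspring are produced in this cross.
silver: 2 out of 4 → fraction 1/2
Expected count = 1/2 × 148 = 74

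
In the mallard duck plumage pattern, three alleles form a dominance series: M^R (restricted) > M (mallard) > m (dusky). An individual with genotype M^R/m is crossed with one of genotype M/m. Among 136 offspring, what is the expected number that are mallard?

Cross: M^R/m × M/m
Allele dominance: M^R > M > m
Offspring genotypes: 1 M^R/M, 1 M^R/m, 1 M/m, 1 m/m
Phenotype counts: 2 restricted, 1 mallard, 1 dusky
mallard: 1 out of 4 → fraction 1/4
Expected count = 1/4 × 136 = 34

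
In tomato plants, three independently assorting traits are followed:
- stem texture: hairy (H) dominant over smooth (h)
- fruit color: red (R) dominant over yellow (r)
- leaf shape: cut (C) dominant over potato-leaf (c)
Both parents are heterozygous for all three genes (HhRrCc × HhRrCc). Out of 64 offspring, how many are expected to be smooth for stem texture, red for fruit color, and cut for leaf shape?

Trihybrid cross: HhRrCc × HhRrCc
Each trait segregates independently with a 3:1 phenotypic ratio, so each gene contributes 3/4 (dominant) or 1/4 (recessive).
Target: smooth (stem texture), red (fruit color), cut (leaf shape)
Probability = product of independent per-trait probabilities
= 1/4 × 3/4 × 3/4 = 9/64
Expected count = 9/64 × 64 = 9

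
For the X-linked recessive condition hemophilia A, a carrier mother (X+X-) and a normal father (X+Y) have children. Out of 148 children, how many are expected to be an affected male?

Cross: X+X- × X+Y
Offspring: 1 X+X+, 1 X+Y, 1 X+X-, 1 X-Y
Probability of an affected male: 1/4
Expected count = 1/4 × 148 = 37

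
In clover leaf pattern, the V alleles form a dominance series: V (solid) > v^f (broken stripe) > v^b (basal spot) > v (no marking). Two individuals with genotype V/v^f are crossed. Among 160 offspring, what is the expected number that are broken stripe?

Cross: V/v^f × V/v^f
Allele dominance: V > v^f > v^b > v
Offspring genotypes: 1 V/V, 2 V/v^f, 1 v^f/v^f
Phenotype counts: 3 solid, 1 broken stripe
broken stripe: 1 out of 4 → fraction 1/4
Expected count = 1/4 × 160 = 40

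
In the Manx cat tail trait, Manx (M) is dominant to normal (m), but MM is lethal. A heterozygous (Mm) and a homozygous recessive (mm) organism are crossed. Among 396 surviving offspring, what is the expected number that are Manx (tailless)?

Cross: Mm × mm
Punnett square offspring (before lethality): 2 Mm, 2 mm
No MM offspring are produced in this cross.
Manx (tailless): 2 out of 4 → fraction 1/2
Expected count = 1/2 × 396 = 198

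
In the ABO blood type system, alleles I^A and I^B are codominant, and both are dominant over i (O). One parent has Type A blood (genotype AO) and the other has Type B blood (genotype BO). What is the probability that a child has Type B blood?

Cross: AO × BO
Possible offspring genotypes: 1 AB, 1 AO, 1 BO, 1 OO
Blood type counts: 1 Type AB, 1 Type A, 1 Type B, 1 Type O
Probability of Type B: 1/4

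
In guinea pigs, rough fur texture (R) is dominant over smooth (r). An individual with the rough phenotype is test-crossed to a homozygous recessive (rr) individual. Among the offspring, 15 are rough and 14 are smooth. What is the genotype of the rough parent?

Test cross: ? × rr
Offspring: 15 rough, 14 smooth — approximately 1:1.
A 1:1 ratio in a test cross indicates the unknown parent is heterozygous (Rr).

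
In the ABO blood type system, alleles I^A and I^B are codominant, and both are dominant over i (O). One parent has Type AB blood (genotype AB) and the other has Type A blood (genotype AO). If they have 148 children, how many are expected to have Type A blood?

Cross: AB × AO
Possible offspring genotypes: 1 AA, 1 AO, 1 AB, 1 BO
Blood type counts: 2 Type A, 1 Type AB, 1 Type B
Probability of Type A: 2/4 = 1/2
Expected count = 1/2 × 148 = 74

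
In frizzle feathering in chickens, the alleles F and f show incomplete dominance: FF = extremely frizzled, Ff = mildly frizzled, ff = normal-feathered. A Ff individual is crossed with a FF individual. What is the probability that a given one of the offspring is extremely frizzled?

Punnett square for Ff × FF:
Offspring genotypes: 2 FF, 2 Ff
Phenotype counts: 2 extremely frizzled, 2 mildly frizzled
extremely frizzled: 2 out of 4
Probability: 2/4 = 1/2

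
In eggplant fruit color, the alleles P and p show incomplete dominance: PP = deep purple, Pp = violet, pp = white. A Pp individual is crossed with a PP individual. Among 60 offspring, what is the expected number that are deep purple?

Punnett square for Pp × PP:
Offspring genotypes: 2 PP, 2 Pp
Phenotype counts: 2 deep purple, 2 violet
deep purple: 2 out of 4 → fraction 1/2
Expected count = 1/2 × 60 = 30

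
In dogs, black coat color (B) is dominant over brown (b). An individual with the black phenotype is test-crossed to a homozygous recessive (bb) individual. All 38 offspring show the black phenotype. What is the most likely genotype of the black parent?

Test cross: ? × bb
All offspring are black.
If the unknown parent were heterozygous (Bb), about half of 38 offspring would be brown; none are. The unknown parent is most likely homozygous dominant (BB).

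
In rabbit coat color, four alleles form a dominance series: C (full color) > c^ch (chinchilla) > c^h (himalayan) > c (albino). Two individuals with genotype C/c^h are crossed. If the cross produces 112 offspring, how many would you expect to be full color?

Cross: C/c^h × C/c^h
Allele dominance: C > c^ch > c^h > c
Offspring genotypes: 1 C/C, 2 C/c^h, 1 c^h/c^h
Phenotype counts: 3 full color, 1 himalayan
full color: 3 out of 4 → fraction 3/4
Expected count = 3/4 × 112 = 84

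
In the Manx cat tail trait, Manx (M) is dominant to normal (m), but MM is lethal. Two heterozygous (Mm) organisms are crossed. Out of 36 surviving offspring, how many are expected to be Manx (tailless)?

Cross: Mm × Mm
Punnett square offspring (before lethality): 1 MM, 2 Mm, 1 mm
The MM genotype is lethal (embryos die); surviving offspring: 2 Mm, 1 mm
Manx (tailless): 2 out of 3 → fraction 2/3
Expected count = 2/3 × 36 = 24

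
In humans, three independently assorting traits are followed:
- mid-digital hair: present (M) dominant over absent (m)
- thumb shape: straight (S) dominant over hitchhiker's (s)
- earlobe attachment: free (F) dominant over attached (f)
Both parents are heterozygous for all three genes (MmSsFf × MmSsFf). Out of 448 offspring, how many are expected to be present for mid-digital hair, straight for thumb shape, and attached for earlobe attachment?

Trihybrid cross: MmSsFf × MmSsFf
Each trait segregates independently with a 3:1 phenotypic ratio, so each gene contributes 3/4 (dominant) or 1/4 (recessive).
Target: present (mid-digital hair), straight (thumb shape), attached (earlobe attachment)
Probability = product of independent per-trait probabilities
= 3/4 × 3/4 × 1/4 = 9/64
Expected count = 9/64 × 448 = 63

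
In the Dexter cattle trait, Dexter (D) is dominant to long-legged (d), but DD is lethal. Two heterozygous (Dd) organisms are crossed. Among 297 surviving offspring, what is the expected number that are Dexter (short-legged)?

Cross: Dd × Dd
Punnett square offspring (before lethality): 1 DD, 2 Dd, 1 dd
The DD genotype is lethal (embryos die); surviving offspring: 2 Dd, 1 dd
Dexter (short-legged): 2 out of 3 → fraction 2/3
Expected count = 2/3 × 297 = 198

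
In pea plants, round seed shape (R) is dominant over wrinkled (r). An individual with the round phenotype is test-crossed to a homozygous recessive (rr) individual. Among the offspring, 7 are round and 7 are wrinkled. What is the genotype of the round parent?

Test cross: ? × rr
Offspring: 7 round, 7 wrinkled — approximately 1:1.
A 1:1 ratio in a test cross indicates the unknown parent is heterozygous (Rr).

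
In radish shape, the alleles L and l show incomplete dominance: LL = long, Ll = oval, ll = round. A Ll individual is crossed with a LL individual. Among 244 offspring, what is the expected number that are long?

Punnett square for Ll × LL:
Offspring genotypes: 2 LL, 2 Ll
Phenotype counts: 2 long, 2 oval
long: 2 out of 4 → fraction 1/2
Expected count = 1/2 × 244 = 122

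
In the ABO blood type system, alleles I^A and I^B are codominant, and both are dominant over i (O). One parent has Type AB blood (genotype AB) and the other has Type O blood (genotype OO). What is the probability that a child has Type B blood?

Cross: AB × OO
Possible offspring genotypes: 2 AO, 2 BO
Blood type counts: 2 Type A, 2 Type B
Probability of Type B: 2/4 = 1/2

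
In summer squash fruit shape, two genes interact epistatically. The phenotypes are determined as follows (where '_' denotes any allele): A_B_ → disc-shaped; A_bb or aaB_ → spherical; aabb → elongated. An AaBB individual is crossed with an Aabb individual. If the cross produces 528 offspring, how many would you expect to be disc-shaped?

Cross: AaBB × Aabb — consider each gene separately:
A gene: Aa × Aa → 1 AA, 2 Aa, 1 aa → 3 A_ : 1 aa (out of 4)
B gene: BB × bb → 4 Bb → 4 B_ (out of 4)
Genotype classes (out of 4 × 4 = 16): A_B_ = 3×4 = 12; aaB_ = 1×4 = 4
Apply the phenotype rules: A_B_ (12) → disc-shaped; aaB_ (4) → spherical
Phenotype counts (out of 16): 12 disc-shaped, 4 spherical
disc-shaped: 12 out of 16 → fraction 3/4
Expected count = 3/4 × 528 = 396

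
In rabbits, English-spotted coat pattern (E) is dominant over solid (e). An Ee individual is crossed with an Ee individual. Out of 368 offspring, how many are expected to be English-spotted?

Punnett square for Ee × Ee:
Offspring genotypes: 1 EE, 2 Ee, 1 ee
English-spotted: 3, solid: 1
English-spotted: 3 out of 4 → fraction 3/4
Expected count = 3/4 × 368 = 276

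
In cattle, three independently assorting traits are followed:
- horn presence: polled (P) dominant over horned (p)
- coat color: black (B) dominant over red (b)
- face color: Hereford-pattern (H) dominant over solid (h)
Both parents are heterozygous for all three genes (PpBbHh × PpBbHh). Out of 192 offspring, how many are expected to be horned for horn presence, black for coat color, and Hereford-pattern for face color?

Trihybrid cross: PpBbHh × PpBbHh
Each trait segregates independently with a 3:1 phenotypic ratio, so each gene contributes 3/4 (dominant) or 1/4 (recessive).
Target: horned (horn presence), black (coat color), Hereford-pattern (face color)
Probability = product of independent per-trait probabilities
= 1/4 × 3/4 × 3/4 = 9/64
Expected count = 9/64 × 192 = 27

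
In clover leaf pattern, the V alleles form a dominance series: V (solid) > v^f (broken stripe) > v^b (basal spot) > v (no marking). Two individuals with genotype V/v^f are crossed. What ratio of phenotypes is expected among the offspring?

Cross: V/v^f × V/v^f
Allele dominance: V > v^f > v^b > v
Offspring genotypes: 1 V/V, 2 V/v^f, 1 v^f/v^f
Phenotype counts: 3 solid, 1 broken stripe
Ratio: 3 solid : 1 broken stripe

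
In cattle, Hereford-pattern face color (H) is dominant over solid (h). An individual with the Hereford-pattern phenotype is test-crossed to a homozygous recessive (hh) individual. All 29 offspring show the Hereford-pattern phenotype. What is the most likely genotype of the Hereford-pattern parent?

Test cross: ? × hh
All offspring are Hereford-pattern.
If the unknown parent were heterozygous (Hh), about half of 29 offspring would be solid; none are. The unknown parent is most likely homozygous dominant (HH).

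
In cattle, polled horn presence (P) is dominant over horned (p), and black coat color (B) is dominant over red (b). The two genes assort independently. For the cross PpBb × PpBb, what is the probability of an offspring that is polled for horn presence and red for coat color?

Dihybrid cross PpBb × PpBb — consider each gene separately:
horn presence: Pp × Pp → 1 PP, 2 Pp, 1 pp → 3 P_ : 1 pp (out of 4)
coat color: Bb × Bb → 1 BB, 2 Bb, 1 bb → 3 B_ : 1 bb (out of 4)
Looking for: polled (P_) and red (bb)
P(polled) = 3/4, P(red) = 1/4
P(both) = 3/4 × 1/4 = 3/16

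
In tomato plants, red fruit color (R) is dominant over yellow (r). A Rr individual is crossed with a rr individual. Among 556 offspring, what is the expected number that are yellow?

Punnett square for Rr × rr:
Offspring genotypes: 2 Rr, 2 rr
red: 2, yellow: 2
yellow: 2 out of 4 → fraction 1/2
Expected count = 1/2 × 556 = 278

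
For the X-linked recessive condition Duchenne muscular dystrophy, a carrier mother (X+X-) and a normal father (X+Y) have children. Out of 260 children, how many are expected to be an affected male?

Cross: X+X- × X+Y
Offspring: 1 X+X+, 1 X+Y, 1 X+X-, 1 X-Y
Probability of an affected male: 1/4
Expected count = 1/4 × 260 = 65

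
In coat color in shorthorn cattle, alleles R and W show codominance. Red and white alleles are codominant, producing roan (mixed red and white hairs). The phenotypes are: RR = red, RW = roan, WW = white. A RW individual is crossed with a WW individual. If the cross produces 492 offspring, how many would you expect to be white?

Punnett square for RW × WW:
Offspring genotypes: 2 RW, 2 WW
Phenotype counts: 2 roan, 2 white
white: 2 out of 4 → fraction 1/2
Expected count = 1/2 × 492 = 246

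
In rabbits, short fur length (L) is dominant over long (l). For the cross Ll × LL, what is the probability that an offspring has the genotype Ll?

Punnett square for Ll × LL:
Offspring genotypes: 2 LL, 2 Ll
Total offspring: 4
Count with target: 2
Probability: 2/4 = 1/2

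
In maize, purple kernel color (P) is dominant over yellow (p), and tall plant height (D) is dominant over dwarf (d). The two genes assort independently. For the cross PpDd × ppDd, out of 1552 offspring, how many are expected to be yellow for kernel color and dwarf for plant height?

Dihybrid cross PpDd × ppDd — consider each gene separately:
kernel color: Pp × pp → 2 Pp, 2 pp → 2 P_ : 2 pp (out of 4)
plant height: Dd × Dd → 1 DD, 2 Dd, 1 dd → 3 D_ : 1 dd (out of 4)
Looking for: yellow (pp) and dwarf (dd)
P(yellow) = 2/4, P(dwarf) = 1/4
P(both) = 2/4 × 1/4 = 2/16 = 1/8
Expected count = 1/8 × 1552 = 194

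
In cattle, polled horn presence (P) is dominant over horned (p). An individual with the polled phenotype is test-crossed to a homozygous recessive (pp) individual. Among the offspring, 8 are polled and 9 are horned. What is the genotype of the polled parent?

Test cross: ? × pp
Offspring: 8 polled, 9 horned — approximately 1:1.
A 1:1 ratio in a test cross indicates the unknown parent is heterozygous (Pp).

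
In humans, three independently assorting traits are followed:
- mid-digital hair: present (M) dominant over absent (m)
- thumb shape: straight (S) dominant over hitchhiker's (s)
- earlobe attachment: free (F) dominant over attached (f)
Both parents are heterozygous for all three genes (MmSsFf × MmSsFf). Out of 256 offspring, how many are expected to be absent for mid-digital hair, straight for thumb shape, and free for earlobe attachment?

Trihybrid cross: MmSsFf × MmSsFf
Each trait segregates independently with a 3:1 phenotypic ratio, so each gene contributes 3/4 (dominant) or 1/4 (recessive).
Target: absent (mid-digital hair), straight (thumb shape), free (earlobe attachment)
Probability = product of independent per-trait probabilities
= 1/4 × 3/4 × 3/4 = 9/64
Expected count = 9/64 × 256 = 36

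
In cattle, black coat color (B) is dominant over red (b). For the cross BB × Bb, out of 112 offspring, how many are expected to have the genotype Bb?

Punnett square for BB × Bb:
Offspring genotypes: 2 BB, 2 Bb
Total offspring: 4
Count with target: 2
Probability: 2/4 = 1/2
Expected count = 1/2 × 112 = 56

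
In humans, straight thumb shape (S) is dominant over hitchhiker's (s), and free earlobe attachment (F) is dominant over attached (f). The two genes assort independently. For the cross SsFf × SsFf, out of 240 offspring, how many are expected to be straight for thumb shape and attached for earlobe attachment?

Dihybrid cross SsFf × SsFf — consider each gene separately:
thumb shape: Ss × Ss → 1 SS, 2 Ss, 1 ss → 3 S_ : 1 ss (out of 4)
earlobe attachment: Ff × Ff → 1 FF, 2 Ff, 1 ff → 3 F_ : 1 ff (out of 4)
Looking for: straight (S_) and attached (ff)
P(straight) = 3/4, P(attached) = 1/4
P(both) = 3/4 × 1/4 = 3/16
Expected count = 3/16 × 240 = 45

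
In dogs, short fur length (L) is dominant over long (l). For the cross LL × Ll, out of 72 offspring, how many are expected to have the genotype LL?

Punnett square for LL × Ll:
Offspring genotypes: 2 LL, 2 Ll
Total offspring: 4
Count with target: 2
Probability: 2/4 = 1/2
Expected count = 1/2 × 72 = 36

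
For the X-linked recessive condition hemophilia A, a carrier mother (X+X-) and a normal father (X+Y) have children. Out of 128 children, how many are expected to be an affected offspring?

Cross: X+X- × X+Y
Offspring: 1 X+X+, 1 X+Y, 1 X+X-, 1 X-Y
Probability of an affected offspring: 1/4
Expected count = 1/4 × 128 = 32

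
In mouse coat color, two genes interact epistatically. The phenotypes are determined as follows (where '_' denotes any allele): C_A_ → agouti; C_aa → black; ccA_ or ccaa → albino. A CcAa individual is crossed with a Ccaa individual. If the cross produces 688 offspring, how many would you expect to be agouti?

Cross: CcAa × Ccaa — consider each gene separately:
C gene: Cc × Cc → 1 CC, 2 Cc, 1 cc → 3 C_ : 1 cc (out of 4)
A gene: Aa × aa → 2 Aa, 2 aa → 2 A_ : 2 aa (out of 4)
Genotype classes (out of 4 × 4 = 16): C_A_ = 3×2 = 6; C_aa = 3×2 = 6; ccA_ = 1×2 = 2; ccaa = 1×2 = 2
Apply the phenotype rules: C_A_ (6) → agouti; C_aa (6) → black; ccA_ (2) + ccaa (2) → albino
Phenotype counts (out of 16): 6 agouti, 6 black, 4 albino
agouti: 6 out of 16 → fraction 3/8
Expected count = 3/8 × 688 = 258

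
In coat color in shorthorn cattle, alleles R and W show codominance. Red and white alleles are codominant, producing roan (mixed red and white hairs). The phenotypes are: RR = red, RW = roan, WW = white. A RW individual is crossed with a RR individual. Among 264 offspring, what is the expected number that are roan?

Punnett square for RW × RR:
Offspring genotypes: 2 RR, 2 RW
Phenotype counts: 2 red, 2 roan
roan: 2 out of 4 → fraction 1/2
Expected count = 1/2 × 264 = 132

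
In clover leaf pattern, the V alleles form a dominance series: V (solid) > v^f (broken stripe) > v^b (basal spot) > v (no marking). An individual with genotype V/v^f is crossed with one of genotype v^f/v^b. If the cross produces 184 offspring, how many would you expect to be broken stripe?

Cross: V/v^f × v^f/v^b
Allele dominance: V > v^f > v^b > v
Offspring genotypes: 1 V/v^f, 1 V/v^b, 1 v^f/v^f, 1 v^f/v^b
Phenotype counts: 2 solid, 2 broken stripe
broken stripe: 2 out of 4 → fraction 1/2
Expected count = 1/2 × 184 = 92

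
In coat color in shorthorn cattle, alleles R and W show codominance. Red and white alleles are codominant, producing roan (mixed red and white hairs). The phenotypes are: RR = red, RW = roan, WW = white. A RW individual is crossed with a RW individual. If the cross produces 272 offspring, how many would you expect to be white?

Punnett square for RW × RW:
Offspring genotypes: 1 RR, 2 RW, 1 WW
Phenotype counts: 1 red, 2 roan, 1 white
white: 1 out of 4 → fraction 1/4
Expected count = 1/4 × 272 = 68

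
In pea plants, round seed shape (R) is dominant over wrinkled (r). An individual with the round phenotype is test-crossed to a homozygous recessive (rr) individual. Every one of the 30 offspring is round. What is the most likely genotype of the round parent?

Test cross: ? × rr
All offspring are round.
If the unknown parent were heterozygous (Rr), about half of 30 offspring would be wrinkled; none are. The unknown parent is most likely homozygous dominant (RR).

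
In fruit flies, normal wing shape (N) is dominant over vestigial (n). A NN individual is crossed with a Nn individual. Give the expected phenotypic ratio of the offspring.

Punnett square for NN × Nn:
Offspring genotypes: 2 NN, 2 Nn
normal: 4, vestigial: 0
Ratio: all normal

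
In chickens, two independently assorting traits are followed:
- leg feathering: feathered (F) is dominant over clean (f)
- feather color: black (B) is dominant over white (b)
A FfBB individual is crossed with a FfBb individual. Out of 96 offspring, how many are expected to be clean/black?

Dihybrid cross FfBB × FfBb — consider each gene separately:
leg feathering: Ff × Ff → 1 FF, 2 Ff, 1 ff → 3 F_ : 1 ff (out of 4)
feather color: BB × Bb → 2 BB, 2 Bb → 4 B_ (out of 4)
Combine (counts out of 4 × 4 = 16): feathered/black (F_B_) = 3×4 = 12; clean/black (ffB_) = 1×4 = 4
Phenotype counts (out of 16): 12 feathered/black, 4 clean/black
clean/black: 4 out of 16 → fraction 1/4
Expected count = 1/4 × 96 = 24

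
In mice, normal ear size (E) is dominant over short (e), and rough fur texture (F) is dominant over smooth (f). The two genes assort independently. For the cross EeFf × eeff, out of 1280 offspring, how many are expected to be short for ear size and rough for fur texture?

Dihybrid cross EeFf × eeff — consider each gene separately:
ear size: Ee × ee → 2 Ee, 2 ee → 2 E_ : 2 ee (out of 4)
fur texture: Ff × ff → 2 Ff, 2 ff → 2 F_ : 2 ff (out of 4)
Looking for: short (ee) and rough (F_)
P(short) = 2/4, P(rough) = 2/4
P(both) = 2/4 × 2/4 = 4/16 = 1/4
Expected count = 1/4 × 1280 = 320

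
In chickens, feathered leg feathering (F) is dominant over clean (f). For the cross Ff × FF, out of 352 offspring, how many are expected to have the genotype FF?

Punnett square for Ff × FF:
Offspring genotypes: 2 FF, 2 Ff
Total offspring: 4
Count with target: 2
Probability: 2/4 = 1/2
Expected count = 1/2 × 352 = 176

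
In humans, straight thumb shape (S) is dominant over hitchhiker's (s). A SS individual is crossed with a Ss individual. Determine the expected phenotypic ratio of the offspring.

Punnett square for SS × Ss:
Offspring genotypes: 2 SS, 2 Ss
straight: 4, hitchhiker's: 0
Ratio: all straight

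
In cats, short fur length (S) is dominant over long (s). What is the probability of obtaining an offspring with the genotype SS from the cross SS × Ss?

Punnett square for SS × Ss:
Offspring genotypes: 2 SS, 2 Ss
Total offspring: 4
Count with target: 2
Probability: 2/4 = 1/2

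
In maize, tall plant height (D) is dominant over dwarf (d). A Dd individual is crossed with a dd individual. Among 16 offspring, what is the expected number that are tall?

Punnett square for Dd × dd:
Offspring genotypes: 2 Dd, 2 dd
tall: 2, dwarf: 2
tall: 2 out of 4 → fraction 1/2
Expected count = 1/2 × 16 = 8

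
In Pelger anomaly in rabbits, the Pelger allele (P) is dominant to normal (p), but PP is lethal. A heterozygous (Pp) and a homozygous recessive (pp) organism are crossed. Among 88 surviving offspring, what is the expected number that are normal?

Cross: Pp × pp
Punnett square offspring (before lethality): 2 Pp, 2 pp
No PP offspring are produced in this cross.
normal: 2 out of 4 → fraction 1/2
Expected count = 1/2 × 88 = 44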